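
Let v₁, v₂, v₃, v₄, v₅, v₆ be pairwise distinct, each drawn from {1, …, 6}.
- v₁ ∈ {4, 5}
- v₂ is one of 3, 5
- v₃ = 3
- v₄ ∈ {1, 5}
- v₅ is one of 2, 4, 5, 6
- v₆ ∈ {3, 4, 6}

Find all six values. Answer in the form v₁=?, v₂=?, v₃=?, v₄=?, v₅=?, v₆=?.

v₁=4, v₂=5, v₃=3, v₄=1, v₅=2, v₆=6

v₃ has just one choice, so v₃ = 3. So v₂, v₆ can't be 3.
v₂'s domain is down to {5}, so v₂ = 5. Strike 5 from v₁, v₄, v₅.
v₄'s domain is down to {1}, so v₄ = 1.
v₁ must be 4 (only option left). Remove 4 from v₅, v₆.
v₆ must be 6 (only option left). Remove 6 from v₅.
v₅'s domain is down to {2}, so v₅ = 2.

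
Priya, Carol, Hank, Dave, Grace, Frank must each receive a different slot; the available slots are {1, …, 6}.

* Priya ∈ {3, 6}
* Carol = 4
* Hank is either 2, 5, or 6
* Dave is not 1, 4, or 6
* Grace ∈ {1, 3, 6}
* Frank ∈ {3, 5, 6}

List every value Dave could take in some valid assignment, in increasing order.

2, 3, 5

Carol's domain is down to {4}, so Carol = 4.
The 5 still-open variables together cover exactly {1, 2, 3, 5, 6} — 5 values for 5 variables — and 1 appears only in Grace's list, so Grace = 1.
No further eliminations apply; Dave can still be any of 2, 3, 5.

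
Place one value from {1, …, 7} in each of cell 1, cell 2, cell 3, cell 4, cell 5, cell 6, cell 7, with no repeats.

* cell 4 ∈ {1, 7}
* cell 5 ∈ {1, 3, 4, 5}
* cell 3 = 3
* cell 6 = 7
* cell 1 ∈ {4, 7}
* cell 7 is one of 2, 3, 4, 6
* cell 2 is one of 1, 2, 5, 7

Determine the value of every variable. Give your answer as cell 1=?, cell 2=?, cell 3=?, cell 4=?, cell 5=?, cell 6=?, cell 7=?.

cell 3's domain is down to {3}, so cell 3 = 3. Remove 3 from cell 5, cell 7.
cell 6 has just one choice, so cell 6 = 7. Remove 7 from cell 1, cell 2, cell 4.
cell 1's domain is down to {4}, so cell 1 = 4. Eliminate 4 elsewhere: cell 5, cell 7.
That leaves cell 4 = 1. Strike 1 from cell 2, cell 5.
cell 5 must be 5 (only option left). So cell 2 can't be 5.
That leaves cell 2 = 2. Remove 2 from cell 7.
cell 7 must be 6 (only option left).

cell 1=4, cell 2=2, cell 3=3, cell 4=1, cell 5=5, cell 6=7, cell 7=6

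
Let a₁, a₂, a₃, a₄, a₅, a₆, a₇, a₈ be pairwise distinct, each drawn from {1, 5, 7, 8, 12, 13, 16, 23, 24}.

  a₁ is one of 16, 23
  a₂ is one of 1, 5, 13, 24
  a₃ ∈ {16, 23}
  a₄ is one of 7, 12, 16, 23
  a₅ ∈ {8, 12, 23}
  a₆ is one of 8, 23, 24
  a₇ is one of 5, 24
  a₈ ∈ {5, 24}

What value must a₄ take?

7

a₁ and a₃ share exactly the 2 values {16, 23}; by pigeonhole those values go to them, so strike 16, 23 from a₄, a₅, a₆.
a₇ and a₈ between them cover only {5, 24} — a naked pair. Remove those values from a₂, a₆.
a₆'s domain is down to {8}, so a₆ = 8. Remove 8 from a₅.
a₅'s domain is down to {12}, so a₅ = 12. Strike 12 from a₄.
So a₄ = 7.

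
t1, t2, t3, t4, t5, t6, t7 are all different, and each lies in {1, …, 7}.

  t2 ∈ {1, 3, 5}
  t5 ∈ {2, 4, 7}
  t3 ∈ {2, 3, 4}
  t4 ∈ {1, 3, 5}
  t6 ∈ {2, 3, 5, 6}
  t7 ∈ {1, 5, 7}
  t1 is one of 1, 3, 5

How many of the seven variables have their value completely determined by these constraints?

2

Among the 7 variables, 6 fits only t6 (and all 7 values in {1, 2, 3, 4, 5, 6, 7} must be used), so t6 = 6.
The 3 variables t1, t2, t4 are confined to {1, 3, 5}, which locks those values in; drop them from t3, t7.
t7's domain is down to {7}, so t7 = 7. Strike 7 from t5.
Determined: t6=6, t7=7. The other variables each still have more than one consistent value. That makes 2.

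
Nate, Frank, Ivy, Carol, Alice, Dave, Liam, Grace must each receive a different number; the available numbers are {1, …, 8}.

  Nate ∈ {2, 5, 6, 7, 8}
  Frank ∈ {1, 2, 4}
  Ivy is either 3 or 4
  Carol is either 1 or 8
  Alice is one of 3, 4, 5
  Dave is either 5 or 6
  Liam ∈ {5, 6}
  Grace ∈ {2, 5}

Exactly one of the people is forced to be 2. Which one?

Among the 8 variables, 7 fits only Nate (and all 8 values in {1, 2, 3, 4, 5, 6, 7, 8} must be used), so Nate = 7.
Among the 7 still-open variables, 8 fits only Carol (and all 7 values in {1, 2, 3, 4, 5, 6, 8} must be used), so Carol = 8.
Among the 6 still-open variables, 1 fits only Frank (and all 6 values in {1, 2, 3, 4, 5, 6} must be used), so Frank = 1.
Among the 5 still-open variables, 2 fits only Grace (and all 5 values in {2, 3, 4, 5, 6} must be used), so Grace = 2.

Grace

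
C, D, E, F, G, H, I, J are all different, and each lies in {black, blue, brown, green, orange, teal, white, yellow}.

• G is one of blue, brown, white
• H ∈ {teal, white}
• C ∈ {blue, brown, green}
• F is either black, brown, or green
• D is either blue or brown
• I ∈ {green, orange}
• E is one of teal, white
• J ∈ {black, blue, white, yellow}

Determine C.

The 8 variables together cover exactly {black, blue, brown, green, orange, teal, white, yellow} — 8 values for 8 variables — and orange appears only in I's list, so I = orange.
The 7 still-open variables draw from only 7 values {black, blue, brown, green, teal, white, yellow}, so each is used; only J can be yellow, hence J = yellow.
Among the 6 still-open variables, black fits only F (and all 6 values in {black, blue, brown, green, teal, white} must be used), so F = black.
The 5 still-open variables together cover exactly {blue, brown, green, teal, white} — 5 values for 5 variables — and green appears only in C's list, so C = green.

green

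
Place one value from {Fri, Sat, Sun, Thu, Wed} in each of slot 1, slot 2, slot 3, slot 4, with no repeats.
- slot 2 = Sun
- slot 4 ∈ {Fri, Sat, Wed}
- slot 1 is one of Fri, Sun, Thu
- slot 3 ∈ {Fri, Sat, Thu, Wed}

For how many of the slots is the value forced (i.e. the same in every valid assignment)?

1

slot 2 must be Sun (only option left). Eliminate Sun elsewhere: slot 1.
Determined: slot 2=Sun. The other slots each still have more than one consistent value. That makes 1.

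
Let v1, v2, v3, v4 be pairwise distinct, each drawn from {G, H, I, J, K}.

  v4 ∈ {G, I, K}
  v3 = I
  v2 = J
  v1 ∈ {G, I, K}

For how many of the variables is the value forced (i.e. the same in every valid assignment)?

2

v2's domain is down to {J}, so v2 = J.
v3 must be I (only option left). So v1, v4 can't be I.
Determined: v2=J, v3=I. The other variables each still have more than one consistent value. That makes 2.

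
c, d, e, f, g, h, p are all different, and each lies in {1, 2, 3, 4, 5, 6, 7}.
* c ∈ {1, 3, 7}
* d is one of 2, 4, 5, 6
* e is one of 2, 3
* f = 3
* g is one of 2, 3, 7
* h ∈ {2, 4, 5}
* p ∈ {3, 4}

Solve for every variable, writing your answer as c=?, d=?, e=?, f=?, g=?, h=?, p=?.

c=1, d=6, e=2, f=3, g=7, h=5, p=4

f's domain is down to {3}, so f = 3. Strike 3 from c, e, g, p.
p has just one choice, so p = 4. Eliminate 4 elsewhere: d, h.
That leaves e = 2. Remove 2 from d, g, h.
g's domain is down to {7}, so g = 7. Strike 7 from c.
h must be 5 (only option left). Remove 5 from d.
c has just one choice, so c = 1.
d's domain is down to {6}, so d = 6.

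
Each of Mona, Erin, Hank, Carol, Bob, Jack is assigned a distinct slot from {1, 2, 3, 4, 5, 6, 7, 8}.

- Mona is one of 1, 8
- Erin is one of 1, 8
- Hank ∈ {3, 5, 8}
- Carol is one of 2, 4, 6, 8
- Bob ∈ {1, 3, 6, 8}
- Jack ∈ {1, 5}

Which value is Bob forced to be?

Mona and Erin between them cover only {1, 8} — a naked pair. Remove those values from Hank, Carol, Bob, Jack.
That leaves Jack = 5. Strike 5 from Hank.
Hank must be 3 (only option left). Remove 3 from Bob.
So Bob = 6.

6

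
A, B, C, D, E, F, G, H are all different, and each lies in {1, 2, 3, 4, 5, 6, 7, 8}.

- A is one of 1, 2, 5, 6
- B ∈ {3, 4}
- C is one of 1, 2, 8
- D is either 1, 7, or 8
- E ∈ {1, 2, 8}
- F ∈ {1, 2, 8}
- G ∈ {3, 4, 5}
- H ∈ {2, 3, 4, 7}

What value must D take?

7

The 8 variables draw from only 8 values {1, 2, 3, 4, 5, 6, 7, 8}, so each is used; only A can be 6, hence A = 6.
The 7 still-open variables together cover exactly {1, 2, 3, 4, 5, 7, 8} — 7 values for 7 variables — and 5 appears only in G's list, so G = 5.
The 3 variables C, E, F are confined to {1, 2, 8}, which locks those values in; drop them from D, H.
So D = 7.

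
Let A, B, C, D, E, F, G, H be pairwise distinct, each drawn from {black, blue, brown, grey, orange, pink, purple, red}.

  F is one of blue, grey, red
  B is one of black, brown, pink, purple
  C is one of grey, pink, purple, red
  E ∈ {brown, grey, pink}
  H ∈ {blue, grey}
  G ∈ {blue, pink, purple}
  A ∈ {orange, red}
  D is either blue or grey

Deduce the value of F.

The 8 variables together cover exactly {black, blue, brown, grey, orange, pink, purple, red} — 8 values for 8 variables — and black appears only in B's list, so B = black.
The 7 still-open variables together cover exactly {blue, brown, grey, orange, pink, purple, red} — 7 values for 7 variables — and brown appears only in E's list, so E = brown.
The 6 still-open variables draw from only 6 values {blue, grey, orange, pink, purple, red}, so each is used; only A can be orange, hence A = orange.
The 2 variables D and H are confined to {blue, grey}, which locks those values in; drop them from C, F, G.
So F = red.

red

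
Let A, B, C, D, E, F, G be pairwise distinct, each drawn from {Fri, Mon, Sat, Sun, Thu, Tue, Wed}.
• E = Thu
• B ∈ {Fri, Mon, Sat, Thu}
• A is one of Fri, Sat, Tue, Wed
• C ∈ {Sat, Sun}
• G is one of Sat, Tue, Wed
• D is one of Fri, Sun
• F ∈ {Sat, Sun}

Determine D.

Fri

E has just one choice, so E = Thu. Strike Thu from B.
The 6 still-open variables draw from only 6 values {Fri, Mon, Sat, Sun, Tue, Wed}, so each is used; only B can be Mon, hence B = Mon.
C and F share exactly the 2 values {Sat, Sun}; by pigeonhole those values go to them, so strike Sat, Sun from A, D, G.
So D = Fri.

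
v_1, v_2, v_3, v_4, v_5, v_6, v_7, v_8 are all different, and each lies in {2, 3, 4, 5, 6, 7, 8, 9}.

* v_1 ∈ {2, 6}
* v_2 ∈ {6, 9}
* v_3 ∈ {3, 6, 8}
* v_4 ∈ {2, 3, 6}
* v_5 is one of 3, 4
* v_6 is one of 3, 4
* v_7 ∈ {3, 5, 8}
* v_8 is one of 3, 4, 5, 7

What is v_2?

The 8 variables draw from only 8 values {2, 3, 4, 5, 6, 7, 8, 9}, so each is used; only v_8 can be 7, hence v_8 = 7.
Among the 7 still-open variables, 5 fits only v_7 (and all 7 values in {2, 3, 4, 5, 6, 8, 9} must be used), so v_7 = 5.
The 6 still-open variables together cover exactly {2, 3, 4, 6, 8, 9} — 6 values for 6 variables — and 8 appears only in v_3's list, so v_3 = 8.
The 5 still-open variables together cover exactly {2, 3, 4, 6, 9} — 5 values for 5 variables — and 9 appears only in v_2's list, so v_2 = 9.

9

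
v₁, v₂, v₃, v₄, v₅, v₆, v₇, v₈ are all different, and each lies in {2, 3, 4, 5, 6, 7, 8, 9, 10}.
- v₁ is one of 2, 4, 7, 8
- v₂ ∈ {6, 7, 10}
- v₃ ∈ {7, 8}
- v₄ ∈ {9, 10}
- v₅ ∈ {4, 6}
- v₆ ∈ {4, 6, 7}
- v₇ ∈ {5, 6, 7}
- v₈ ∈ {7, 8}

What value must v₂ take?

10

The 8 variables together cover exactly {2, 4, 5, 6, 7, 8, 9, 10} — 8 values for 8 variables — and 2 appears only in v₁'s list, so v₁ = 2.
Among the 7 still-open variables, 5 fits only v₇ (and all 7 values in {4, 5, 6, 7, 8, 9, 10} must be used), so v₇ = 5.
The 6 still-open variables together cover exactly {4, 6, 7, 8, 9, 10} — 6 values for 6 variables — and 9 appears only in v₄'s list, so v₄ = 9.
Among the 5 still-open variables, 10 fits only v₂ (and all 5 values in {4, 6, 7, 8, 10} must be used), so v₂ = 10.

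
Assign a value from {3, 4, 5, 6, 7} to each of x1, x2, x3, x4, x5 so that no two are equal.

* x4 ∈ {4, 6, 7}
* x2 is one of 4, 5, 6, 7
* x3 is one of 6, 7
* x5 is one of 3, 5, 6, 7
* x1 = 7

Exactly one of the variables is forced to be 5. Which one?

x1 has just one choice, so x1 = 7. Strike 7 from x2, x3, x4, x5.
x3 has just one choice, so x3 = 6. Eliminate 6 elsewhere: x2, x4, x5.
x4's domain is down to {4}, so x4 = 4. So x2 can't be 4.
So 5 goes to x2.

x2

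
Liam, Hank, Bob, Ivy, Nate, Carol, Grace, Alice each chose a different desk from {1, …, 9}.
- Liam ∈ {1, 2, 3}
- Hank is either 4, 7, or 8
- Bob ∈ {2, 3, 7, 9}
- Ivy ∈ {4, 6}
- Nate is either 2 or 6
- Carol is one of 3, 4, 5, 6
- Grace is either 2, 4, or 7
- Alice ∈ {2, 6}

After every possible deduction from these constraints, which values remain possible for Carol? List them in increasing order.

Nate and Alice between them cover only {2, 6} — a naked pair. Remove those values from Liam, Bob, Ivy, Carol, Grace.
That leaves Ivy = 4. Remove 4 from Hank, Carol, Grace.
Grace's domain is down to {7}, so Grace = 7. Eliminate 7 elsewhere: Hank, Bob.
Hank's domain is down to {8}, so Hank = 8.
No further eliminations apply; Carol can still be any of 3, 5.

3, 5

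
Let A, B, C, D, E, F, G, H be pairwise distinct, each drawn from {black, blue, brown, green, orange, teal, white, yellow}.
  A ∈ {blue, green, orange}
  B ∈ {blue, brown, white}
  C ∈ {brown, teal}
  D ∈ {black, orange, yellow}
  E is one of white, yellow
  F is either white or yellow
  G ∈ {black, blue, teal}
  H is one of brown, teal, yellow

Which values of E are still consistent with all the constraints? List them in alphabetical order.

white, yellow

Among the 8 variables, green fits only A (and all 8 values in {black, blue, brown, green, orange, teal, white, yellow} must be used), so A = green.
The 7 still-open variables together cover exactly {black, blue, brown, orange, teal, white, yellow} — 7 values for 7 variables — and orange appears only in D's list, so D = orange.
Among the 6 still-open variables, black fits only G (and all 6 values in {black, blue, brown, teal, white, yellow} must be used), so G = black.
The 5 still-open variables together cover exactly {blue, brown, teal, white, yellow} — 5 values for 5 variables — and blue appears only in B's list, so B = blue.
E and F share exactly the 2 values {white, yellow}; by pigeonhole those values go to them, so strike white, yellow from H.
No further eliminations apply; E can still be any of white, yellow.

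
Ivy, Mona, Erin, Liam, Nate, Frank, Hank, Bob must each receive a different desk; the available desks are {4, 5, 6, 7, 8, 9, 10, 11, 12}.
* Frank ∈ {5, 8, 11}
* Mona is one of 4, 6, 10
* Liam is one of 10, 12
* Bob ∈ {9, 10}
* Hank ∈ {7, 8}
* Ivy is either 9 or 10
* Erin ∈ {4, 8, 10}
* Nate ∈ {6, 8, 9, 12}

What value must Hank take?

The 2 variables Ivy and Bob are confined to {9, 10}, which locks those values in; drop them from Mona, Erin, Liam, Nate.
Liam must be 12 (only option left). Strike 12 from Nate.
The 3 variables Mona, Erin, Nate are confined to {4, 6, 8}, which locks those values in; drop them from Frank, Hank.
So Hank = 7.

7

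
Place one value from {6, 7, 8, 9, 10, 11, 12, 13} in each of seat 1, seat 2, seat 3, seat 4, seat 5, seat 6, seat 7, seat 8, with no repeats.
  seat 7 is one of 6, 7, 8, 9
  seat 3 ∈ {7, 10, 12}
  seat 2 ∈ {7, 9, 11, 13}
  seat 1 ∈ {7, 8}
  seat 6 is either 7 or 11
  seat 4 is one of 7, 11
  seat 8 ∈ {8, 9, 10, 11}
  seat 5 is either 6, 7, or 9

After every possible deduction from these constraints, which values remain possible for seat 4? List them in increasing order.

7, 11

Among the 8 variables, 12 fits only seat 3 (and all 8 values in {6, 7, 8, 9, 10, 11, 12, 13} must be used), so seat 3 = 12.
Among the 7 still-open variables, 10 fits only seat 8 (and all 7 values in {6, 7, 8, 9, 10, 11, 13} must be used), so seat 8 = 10.
The 6 still-open variables together cover exactly {6, 7, 8, 9, 11, 13} — 6 values for 6 variables — and 13 appears only in seat 2's list, so seat 2 = 13.
seat 4 and seat 6 share exactly the 2 values {7, 11}; by pigeonhole those values go to them, so strike 7, 11 from seat 1, seat 5, seat 7.
seat 1's domain is down to {8}, so seat 1 = 8. Eliminate 8 elsewhere: seat 7.
No further eliminations apply; seat 4 can still be any of 7, 11.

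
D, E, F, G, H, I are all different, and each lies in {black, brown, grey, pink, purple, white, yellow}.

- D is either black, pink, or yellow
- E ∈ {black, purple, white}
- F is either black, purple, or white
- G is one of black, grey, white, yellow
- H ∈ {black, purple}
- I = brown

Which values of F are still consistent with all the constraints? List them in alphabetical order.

I must be brown (only option left).
The 3 variables E, F, H are confined to {black, purple, white}, which locks those values in; drop them from D, G.
No further eliminations apply; F can still be any of black, purple, white.

black, purple, white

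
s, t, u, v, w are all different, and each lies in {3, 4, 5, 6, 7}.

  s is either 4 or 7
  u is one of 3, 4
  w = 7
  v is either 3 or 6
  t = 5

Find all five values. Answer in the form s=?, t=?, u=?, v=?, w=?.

s=4, t=5, u=3, v=6, w=7

t's domain is down to {5}, so t = 5.
That leaves w = 7. So s can't be 7.
s must be 4 (only option left). So u can't be 4.
u's domain is down to {3}, so u = 3. Strike 3 from v.
v's domain is down to {6}, so v = 6.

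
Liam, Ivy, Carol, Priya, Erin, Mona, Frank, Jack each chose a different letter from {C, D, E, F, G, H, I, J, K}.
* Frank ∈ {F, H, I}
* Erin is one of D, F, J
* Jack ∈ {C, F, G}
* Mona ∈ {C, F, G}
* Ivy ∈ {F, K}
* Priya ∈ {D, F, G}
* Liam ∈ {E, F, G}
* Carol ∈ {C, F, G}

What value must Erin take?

J

The 3 variables Carol, Mona, Jack are confined to {C, F, G}, which locks those values in; drop them from Liam, Ivy, Priya, Erin, Frank.
Liam has just one choice, so Liam = E.
That leaves Ivy = K.
That leaves Priya = D. So Erin can't be D.
So Erin = J.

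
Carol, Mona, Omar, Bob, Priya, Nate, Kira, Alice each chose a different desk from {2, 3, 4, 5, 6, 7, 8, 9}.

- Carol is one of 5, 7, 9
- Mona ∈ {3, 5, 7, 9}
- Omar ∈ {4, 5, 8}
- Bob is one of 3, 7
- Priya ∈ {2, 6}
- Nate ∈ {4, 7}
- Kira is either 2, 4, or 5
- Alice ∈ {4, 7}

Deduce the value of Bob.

Among the 8 variables, 6 fits only Priya (and all 8 values in {2, 3, 4, 5, 6, 7, 8, 9} must be used), so Priya = 6.
The 7 still-open variables draw from only 7 values {2, 3, 4, 5, 7, 8, 9}, so each is used; only Kira can be 2, hence Kira = 2.
Among the 6 still-open variables, 8 fits only Omar (and all 6 values in {3, 4, 5, 7, 8, 9} must be used), so Omar = 8.
The 2 variables Nate and Alice are confined to {4, 7}, which locks those values in; drop them from Carol, Mona, Bob.
So Bob = 3.

3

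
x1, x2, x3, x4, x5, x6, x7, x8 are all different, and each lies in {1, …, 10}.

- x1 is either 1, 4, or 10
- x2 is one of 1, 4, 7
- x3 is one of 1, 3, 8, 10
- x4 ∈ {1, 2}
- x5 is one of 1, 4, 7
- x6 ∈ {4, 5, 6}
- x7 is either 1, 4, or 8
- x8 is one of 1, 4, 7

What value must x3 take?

3

The 3 variables x2, x5, x8 are confined to {1, 4, 7}, which locks those values in; drop them from x1, x3, x4, x6, x7.
x1's domain is down to {10}, so x1 = 10. Eliminate 10 elsewhere: x3.
x4 has just one choice, so x4 = 2.
x7 has just one choice, so x7 = 8. Remove 8 from x3.
So x3 = 3.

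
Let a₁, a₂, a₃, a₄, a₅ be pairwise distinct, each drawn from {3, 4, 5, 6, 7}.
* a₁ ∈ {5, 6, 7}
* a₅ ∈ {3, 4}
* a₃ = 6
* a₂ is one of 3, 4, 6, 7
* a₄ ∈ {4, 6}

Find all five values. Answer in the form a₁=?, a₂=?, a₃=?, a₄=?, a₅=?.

a₁=5, a₂=7, a₃=6, a₄=4, a₅=3

a₃'s domain is down to {6}, so a₃ = 6. Strike 6 from a₁, a₂, a₄.
a₄ must be 4 (only option left). So a₂, a₅ can't be 4.
a₅'s domain is down to {3}, so a₅ = 3. So a₂ can't be 3.
a₂ must be 7 (only option left). Strike 7 from a₁.
a₁'s domain is down to {5}, so a₁ = 5.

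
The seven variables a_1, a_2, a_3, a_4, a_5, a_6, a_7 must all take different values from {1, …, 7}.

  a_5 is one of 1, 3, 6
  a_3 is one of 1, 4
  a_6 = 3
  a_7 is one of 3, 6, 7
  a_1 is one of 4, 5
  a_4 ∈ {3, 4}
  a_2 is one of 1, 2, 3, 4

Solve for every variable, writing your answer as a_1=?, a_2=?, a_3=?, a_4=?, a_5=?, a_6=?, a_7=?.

a_1=5, a_2=2, a_3=1, a_4=4, a_5=6, a_6=3, a_7=7

a_6's domain is down to {3}, so a_6 = 3. Remove 3 from a_2, a_4, a_5, a_7.
a_4 has just one choice, so a_4 = 4. Remove 4 from a_1, a_2, a_3.
a_1's domain is down to {5}, so a_1 = 5.
a_3 has just one choice, so a_3 = 1. So a_2, a_5 can't be 1.
a_5's domain is down to {6}, so a_5 = 6. Strike 6 from a_7.
a_7 must be 7 (only option left).
That leaves a_2 = 2.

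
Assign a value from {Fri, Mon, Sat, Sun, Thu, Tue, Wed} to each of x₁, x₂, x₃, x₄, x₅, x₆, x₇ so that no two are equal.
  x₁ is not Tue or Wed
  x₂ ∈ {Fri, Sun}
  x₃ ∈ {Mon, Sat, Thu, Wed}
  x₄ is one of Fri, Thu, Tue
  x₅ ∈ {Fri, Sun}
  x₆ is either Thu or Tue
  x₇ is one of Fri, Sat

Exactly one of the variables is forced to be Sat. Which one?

x₇

Among the 7 variables, Wed fits only x₃ (and all 7 values in {Fri, Mon, Sat, Sun, Thu, Tue, Wed} must be used), so x₃ = Wed.
Among the 6 still-open variables, Mon fits only x₁ (and all 6 values in {Fri, Mon, Sat, Sun, Thu, Tue} must be used), so x₁ = Mon.
The 5 still-open variables together cover exactly {Fri, Sat, Sun, Thu, Tue} — 5 values for 5 variables — and Sat appears only in x₇'s list, so x₇ = Sat.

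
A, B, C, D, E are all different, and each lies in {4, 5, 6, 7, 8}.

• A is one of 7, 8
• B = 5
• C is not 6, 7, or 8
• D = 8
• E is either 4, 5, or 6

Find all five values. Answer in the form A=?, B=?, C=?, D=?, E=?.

A=7, B=5, C=4, D=8, E=6

B has just one choice, so B = 5. Strike 5 from C, E.
That leaves C = 4. Eliminate 4 elsewhere: E.
D must be 8 (only option left). So A can't be 8.
E must be 6 (only option left).
A has just one choice, so A = 7.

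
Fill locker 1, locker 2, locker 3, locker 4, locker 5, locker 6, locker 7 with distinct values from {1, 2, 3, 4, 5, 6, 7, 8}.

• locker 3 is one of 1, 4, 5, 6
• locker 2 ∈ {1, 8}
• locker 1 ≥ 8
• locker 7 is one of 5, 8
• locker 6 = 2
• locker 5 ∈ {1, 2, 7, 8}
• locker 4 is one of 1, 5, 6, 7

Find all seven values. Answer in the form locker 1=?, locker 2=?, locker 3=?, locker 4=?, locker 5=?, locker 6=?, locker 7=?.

locker 1 has just one choice, so locker 1 = 8. Remove 8 from locker 2, locker 5, locker 7.
locker 2 has just one choice, so locker 2 = 1. So locker 3, locker 4, locker 5 can't be 1.
locker 6's domain is down to {2}, so locker 6 = 2. Eliminate 2 elsewhere: locker 5.
That leaves locker 7 = 5. Remove 5 from locker 3, locker 4.
locker 5's domain is down to {7}, so locker 5 = 7. Strike 7 from locker 4.
locker 4's domain is down to {6}, so locker 4 = 6. Remove 6 from locker 3.
That leaves locker 3 = 4.

locker 1=8, locker 2=1, locker 3=4, locker 4=6, locker 5=7, locker 6=2, locker 7=5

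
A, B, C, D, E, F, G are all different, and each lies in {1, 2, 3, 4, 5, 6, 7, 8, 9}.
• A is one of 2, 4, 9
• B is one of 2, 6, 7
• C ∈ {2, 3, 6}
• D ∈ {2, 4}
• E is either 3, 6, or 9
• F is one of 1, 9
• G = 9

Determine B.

G's domain is down to {9}, so G = 9. Strike 9 from A, E, F.
F's domain is down to {1}, so F = 1.
The 5 still-open variables together cover exactly {2, 3, 4, 6, 7} — 5 values for 5 variables — and 7 appears only in B's list, so B = 7.

7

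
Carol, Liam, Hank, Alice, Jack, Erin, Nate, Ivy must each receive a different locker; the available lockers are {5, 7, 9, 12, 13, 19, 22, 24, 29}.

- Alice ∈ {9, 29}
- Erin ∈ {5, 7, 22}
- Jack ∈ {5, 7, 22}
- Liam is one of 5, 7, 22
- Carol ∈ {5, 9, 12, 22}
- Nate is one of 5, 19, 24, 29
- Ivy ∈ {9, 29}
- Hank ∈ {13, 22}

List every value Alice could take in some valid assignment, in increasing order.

Alice and Ivy share exactly the 2 values {9, 29}; by pigeonhole those values go to them, so strike 9, 29 from Carol, Nate.
The 3 variables Liam, Jack, Erin are confined to {5, 7, 22}, which locks those values in; drop them from Carol, Hank, Nate.
Carol's domain is down to {12}, so Carol = 12.
That leaves Hank = 13.
No further eliminations apply; Alice can still be any of 9, 29.

9, 29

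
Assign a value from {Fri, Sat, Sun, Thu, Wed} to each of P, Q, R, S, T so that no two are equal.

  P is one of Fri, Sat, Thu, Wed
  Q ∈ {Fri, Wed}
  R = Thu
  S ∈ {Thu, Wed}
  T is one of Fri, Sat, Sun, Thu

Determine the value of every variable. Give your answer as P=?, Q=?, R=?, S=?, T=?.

R must be Thu (only option left). Strike Thu from P, S, T.
That leaves S = Wed. So P, Q can't be Wed.
That leaves Q = Fri. Strike Fri from P, T.
P's domain is down to {Sat}, so P = Sat. Remove Sat from T.
That leaves T = Sun.

P=Sat, Q=Fri, R=Thu, S=Wed, T=Sun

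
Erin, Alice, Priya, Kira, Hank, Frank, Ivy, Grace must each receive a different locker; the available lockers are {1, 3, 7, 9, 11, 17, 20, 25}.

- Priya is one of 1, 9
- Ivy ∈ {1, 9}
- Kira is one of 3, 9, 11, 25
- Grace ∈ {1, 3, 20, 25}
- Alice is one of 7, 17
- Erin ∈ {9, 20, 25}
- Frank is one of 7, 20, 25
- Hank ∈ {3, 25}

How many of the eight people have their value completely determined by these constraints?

Among the 8 variables, 11 fits only Kira (and all 8 values in {1, 3, 7, 9, 11, 17, 20, 25} must be used), so Kira = 11.
Among the 7 still-open variables, 17 fits only Alice (and all 7 values in {1, 3, 7, 9, 17, 20, 25} must be used), so Alice = 17.
The 6 still-open variables together cover exactly {1, 3, 7, 9, 20, 25} — 6 values for 6 variables — and 7 appears only in Frank's list, so Frank = 7.
Priya and Ivy between them cover only {1, 9} — a naked pair. Remove those values from Erin, Grace.
Determined: Alice=17, Kira=11, Frank=7. The other people each still have more than one consistent value. That makes 3.

3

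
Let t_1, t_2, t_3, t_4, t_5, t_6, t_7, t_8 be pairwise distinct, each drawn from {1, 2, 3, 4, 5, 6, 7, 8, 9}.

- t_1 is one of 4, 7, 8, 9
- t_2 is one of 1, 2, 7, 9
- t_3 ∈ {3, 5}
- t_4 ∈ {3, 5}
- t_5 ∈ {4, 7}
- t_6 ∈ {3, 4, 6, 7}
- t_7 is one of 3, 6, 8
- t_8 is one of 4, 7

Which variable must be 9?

t_1

The 2 variables t_3 and t_4 are confined to {3, 5}, which locks those values in; drop them from t_6, t_7.
The 2 variables t_5 and t_8 are confined to {4, 7}, which locks those values in; drop them from t_1, t_2, t_6.
t_6's domain is down to {6}, so t_6 = 6. Remove 6 from t_7.
t_7 must be 8 (only option left). Eliminate 8 elsewhere: t_1.
So 9 goes to t_1.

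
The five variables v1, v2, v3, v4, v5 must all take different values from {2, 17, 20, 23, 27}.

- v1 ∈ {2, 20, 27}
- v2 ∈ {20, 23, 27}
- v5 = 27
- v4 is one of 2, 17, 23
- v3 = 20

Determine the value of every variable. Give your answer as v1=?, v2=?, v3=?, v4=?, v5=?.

v3's domain is down to {20}, so v3 = 20. Remove 20 from v1, v2.
v5 must be 27 (only option left). Strike 27 from v1, v2.
v1 has just one choice, so v1 = 2. Strike 2 from v4.
v2's domain is down to {23}, so v2 = 23. Strike 23 from v4.
v4 has just one choice, so v4 = 17.

v1=2, v2=23, v3=20, v4=17, v5=27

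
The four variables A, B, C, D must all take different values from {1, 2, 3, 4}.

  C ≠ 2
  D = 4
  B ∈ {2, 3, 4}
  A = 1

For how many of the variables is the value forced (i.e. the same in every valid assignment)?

4

A's domain is down to {1}, so A = 1. Eliminate 1 elsewhere: C.
D has just one choice, so D = 4. So B, C can't be 4.
C has just one choice, so C = 3. Remove 3 from B.
B's domain is down to {2}, so B = 2.
Every variable is fixed: A=1, B=2, C=3, D=4. That makes 4.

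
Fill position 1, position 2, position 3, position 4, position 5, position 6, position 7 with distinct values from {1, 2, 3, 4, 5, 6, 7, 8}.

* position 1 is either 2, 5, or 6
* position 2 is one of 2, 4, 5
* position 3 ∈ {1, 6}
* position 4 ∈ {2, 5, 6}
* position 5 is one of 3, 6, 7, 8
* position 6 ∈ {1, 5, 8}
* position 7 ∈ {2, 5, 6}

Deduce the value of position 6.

8

position 1, position 4, position 7 between them cover only {2, 5, 6} — a naked triple. Remove those values from position 2, position 3, position 5, position 6.
That leaves position 2 = 4.
position 3 has just one choice, so position 3 = 1. Remove 1 from position 6.
So position 6 = 8.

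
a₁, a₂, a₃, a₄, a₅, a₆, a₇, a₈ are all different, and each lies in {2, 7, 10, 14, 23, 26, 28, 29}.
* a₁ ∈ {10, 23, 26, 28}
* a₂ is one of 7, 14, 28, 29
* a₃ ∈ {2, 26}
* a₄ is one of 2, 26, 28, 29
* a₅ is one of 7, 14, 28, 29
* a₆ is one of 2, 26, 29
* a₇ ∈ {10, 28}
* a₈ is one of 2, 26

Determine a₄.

28

Among the 8 variables, 23 fits only a₁ (and all 8 values in {2, 7, 10, 14, 23, 26, 28, 29} must be used), so a₁ = 23.
The 7 still-open variables draw from only 7 values {2, 7, 10, 14, 26, 28, 29}, so each is used; only a₇ can be 10, hence a₇ = 10.
a₃ and a₈ share exactly the 2 values {2, 26}; by pigeonhole those values go to them, so strike 2, 26 from a₄, a₆.
a₆ has just one choice, so a₆ = 29. Remove 29 from a₂, a₄, a₅.
So a₄ = 28.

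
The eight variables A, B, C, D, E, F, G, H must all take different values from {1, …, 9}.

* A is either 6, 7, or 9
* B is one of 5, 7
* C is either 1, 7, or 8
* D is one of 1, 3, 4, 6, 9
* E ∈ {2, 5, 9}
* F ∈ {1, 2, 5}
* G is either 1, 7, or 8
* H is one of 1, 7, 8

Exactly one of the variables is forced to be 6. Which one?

The 3 variables C, G, H are confined to {1, 7, 8}, which locks those values in; drop them from A, B, D, F.
B must be 5 (only option left). Remove 5 from E, F.
F has just one choice, so F = 2. Strike 2 from E.
That leaves E = 9. So A, D can't be 9.
So 6 goes to A.

A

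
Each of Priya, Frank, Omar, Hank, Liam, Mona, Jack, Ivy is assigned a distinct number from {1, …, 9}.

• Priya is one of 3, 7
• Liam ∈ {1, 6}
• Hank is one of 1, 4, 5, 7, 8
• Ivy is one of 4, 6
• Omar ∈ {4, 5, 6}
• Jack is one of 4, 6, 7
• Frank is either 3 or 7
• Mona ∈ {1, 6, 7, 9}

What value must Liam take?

The 8 variables draw from only 8 values {1, 3, 4, 5, 6, 7, 8, 9}, so each is used; only Hank can be 8, hence Hank = 8.
The 7 still-open variables together cover exactly {1, 3, 4, 5, 6, 7, 9} — 7 values for 7 variables — and 5 appears only in Omar's list, so Omar = 5.
Among the 6 still-open variables, 9 fits only Mona (and all 6 values in {1, 3, 4, 6, 7, 9} must be used), so Mona = 9.
Among the 5 still-open variables, 1 fits only Liam (and all 5 values in {1, 3, 4, 6, 7} must be used), so Liam = 1.

1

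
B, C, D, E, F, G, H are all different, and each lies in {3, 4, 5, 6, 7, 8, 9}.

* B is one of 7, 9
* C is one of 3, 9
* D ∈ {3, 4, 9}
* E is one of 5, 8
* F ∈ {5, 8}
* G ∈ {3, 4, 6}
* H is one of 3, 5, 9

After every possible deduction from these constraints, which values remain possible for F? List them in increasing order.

Among the 7 variables, 6 fits only G (and all 7 values in {3, 4, 5, 6, 7, 8, 9} must be used), so G = 6.
Among the 6 still-open variables, 4 fits only D (and all 6 values in {3, 4, 5, 7, 8, 9} must be used), so D = 4.
The 5 still-open variables together cover exactly {3, 5, 7, 8, 9} — 5 values for 5 variables — and 7 appears only in B's list, so B = 7.
E and F between them cover only {5, 8} — a naked pair. Remove those values from H.
No further eliminations apply; F can still be any of 5, 8.

5, 8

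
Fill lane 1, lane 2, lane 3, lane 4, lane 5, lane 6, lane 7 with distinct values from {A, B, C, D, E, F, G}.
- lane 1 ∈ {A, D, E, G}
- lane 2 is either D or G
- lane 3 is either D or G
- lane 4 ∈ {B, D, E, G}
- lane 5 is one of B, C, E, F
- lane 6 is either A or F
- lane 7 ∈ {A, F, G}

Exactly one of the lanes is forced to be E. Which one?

The 7 variables draw from only 7 values {A, B, C, D, E, F, G}, so each is used; only lane 5 can be C, hence lane 5 = C.
The 6 still-open variables together cover exactly {A, B, D, E, F, G} — 6 values for 6 variables — and B appears only in lane 4's list, so lane 4 = B.
Among the 5 still-open variables, E fits only lane 1 (and all 5 values in {A, D, E, F, G} must be used), so lane 1 = E.

lane 1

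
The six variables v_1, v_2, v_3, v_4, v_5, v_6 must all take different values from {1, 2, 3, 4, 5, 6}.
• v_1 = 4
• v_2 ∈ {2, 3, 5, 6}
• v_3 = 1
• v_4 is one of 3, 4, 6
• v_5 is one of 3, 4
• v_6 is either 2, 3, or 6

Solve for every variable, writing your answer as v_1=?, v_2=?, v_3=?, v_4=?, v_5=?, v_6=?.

v_1=4, v_2=5, v_3=1, v_4=6, v_5=3, v_6=2

v_1's domain is down to {4}, so v_1 = 4. So v_4, v_5 can't be 4.
That leaves v_3 = 1.
v_5 must be 3 (only option left). Strike 3 from v_2, v_4, v_6.
v_4 has just one choice, so v_4 = 6. Remove 6 from v_2, v_6.
v_6 has just one choice, so v_6 = 2. Strike 2 from v_2.
v_2 has just one choice, so v_2 = 5.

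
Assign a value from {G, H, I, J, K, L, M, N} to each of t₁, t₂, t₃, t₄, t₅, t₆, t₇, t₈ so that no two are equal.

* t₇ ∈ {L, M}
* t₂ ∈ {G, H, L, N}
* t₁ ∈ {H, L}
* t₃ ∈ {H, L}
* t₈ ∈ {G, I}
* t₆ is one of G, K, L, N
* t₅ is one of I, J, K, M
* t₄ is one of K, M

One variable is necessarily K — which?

The 8 variables draw from only 8 values {G, H, I, J, K, L, M, N}, so each is used; only t₅ can be J, hence t₅ = J.
The 7 still-open variables draw from only 7 values {G, H, I, K, L, M, N}, so each is used; only t₈ can be I, hence t₈ = I.
The 2 variables t₁ and t₃ are confined to {H, L}, which locks those values in; drop them from t₂, t₆, t₇.
t₇'s domain is down to {M}, so t₇ = M. Strike M from t₄.
So K goes to t₄.

t₄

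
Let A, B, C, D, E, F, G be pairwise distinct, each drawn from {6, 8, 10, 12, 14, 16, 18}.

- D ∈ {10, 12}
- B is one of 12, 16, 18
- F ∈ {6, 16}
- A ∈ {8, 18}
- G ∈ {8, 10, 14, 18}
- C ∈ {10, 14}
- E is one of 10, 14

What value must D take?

12

The 7 variables draw from only 7 values {6, 8, 10, 12, 14, 16, 18}, so each is used; only F can be 6, hence F = 6.
The 6 still-open variables draw from only 6 values {8, 10, 12, 14, 16, 18}, so each is used; only B can be 16, hence B = 16.
The 5 still-open variables draw from only 5 values {8, 10, 12, 14, 18}, so each is used; only D can be 12, hence D = 12.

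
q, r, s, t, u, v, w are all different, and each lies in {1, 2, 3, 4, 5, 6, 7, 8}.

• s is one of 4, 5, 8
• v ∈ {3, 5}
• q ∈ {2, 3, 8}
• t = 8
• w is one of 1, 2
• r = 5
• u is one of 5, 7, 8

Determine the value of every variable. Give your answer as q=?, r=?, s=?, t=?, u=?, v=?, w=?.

q=2, r=5, s=4, t=8, u=7, v=3, w=1

r has just one choice, so r = 5. Remove 5 from s, u, v.
t must be 8 (only option left). Strike 8 from q, s, u.
u's domain is down to {7}, so u = 7.
v has just one choice, so v = 3. Strike 3 from q.
q's domain is down to {2}, so q = 2. Strike 2 from w.
s must be 4 (only option left).
w must be 1 (only option left).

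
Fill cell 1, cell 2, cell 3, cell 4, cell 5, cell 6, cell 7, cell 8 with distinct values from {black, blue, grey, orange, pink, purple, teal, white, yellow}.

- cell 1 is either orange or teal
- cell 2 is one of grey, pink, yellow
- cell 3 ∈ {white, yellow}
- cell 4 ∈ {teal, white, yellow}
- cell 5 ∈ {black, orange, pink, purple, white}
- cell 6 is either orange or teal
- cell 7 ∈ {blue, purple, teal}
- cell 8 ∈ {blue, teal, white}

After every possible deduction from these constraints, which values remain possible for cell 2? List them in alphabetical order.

The 2 variables cell 1 and cell 6 are confined to {orange, teal}, which locks those values in; drop them from cell 4, cell 5, cell 7, cell 8.
The 2 variables cell 3 and cell 4 are confined to {white, yellow}, which locks those values in; drop them from cell 2, cell 5, cell 8.
That leaves cell 8 = blue. So cell 7 can't be blue.
That leaves cell 7 = purple. So cell 5 can't be purple.
No further eliminations apply; cell 2 can still be any of grey, pink.

grey, pink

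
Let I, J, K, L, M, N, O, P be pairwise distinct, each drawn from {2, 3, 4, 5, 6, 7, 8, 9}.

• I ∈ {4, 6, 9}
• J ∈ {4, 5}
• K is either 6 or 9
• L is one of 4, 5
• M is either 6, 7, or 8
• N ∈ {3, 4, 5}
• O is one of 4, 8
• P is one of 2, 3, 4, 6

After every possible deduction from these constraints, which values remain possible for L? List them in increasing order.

The 8 variables draw from only 8 values {2, 3, 4, 5, 6, 7, 8, 9}, so each is used; only P can be 2, hence P = 2.
The 7 still-open variables draw from only 7 values {3, 4, 5, 6, 7, 8, 9}, so each is used; only N can be 3, hence N = 3.
Among the 6 still-open variables, 7 fits only M (and all 6 values in {4, 5, 6, 7, 8, 9} must be used), so M = 7.
The 5 still-open variables draw from only 5 values {4, 5, 6, 8, 9}, so each is used; only O can be 8, hence O = 8.
The 2 variables J and L are confined to {4, 5}, which locks those values in; drop them from I.
No further eliminations apply; L can still be any of 4, 5.

4, 5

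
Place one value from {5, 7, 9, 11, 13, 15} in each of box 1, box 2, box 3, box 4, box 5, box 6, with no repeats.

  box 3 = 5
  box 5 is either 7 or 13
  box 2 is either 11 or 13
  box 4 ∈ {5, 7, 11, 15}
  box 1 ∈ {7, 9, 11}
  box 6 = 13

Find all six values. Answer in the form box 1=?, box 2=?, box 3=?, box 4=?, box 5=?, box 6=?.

box 1=9, box 2=11, box 3=5, box 4=15, box 5=7, box 6=13

box 3 has just one choice, so box 3 = 5. Eliminate 5 elsewhere: box 4.
box 6 has just one choice, so box 6 = 13. So box 2, box 5 can't be 13.
That leaves box 2 = 11. So box 1, box 4 can't be 11.
box 5 has just one choice, so box 5 = 7. Strike 7 from box 1, box 4.
box 1's domain is down to {9}, so box 1 = 9.
That leaves box 4 = 15.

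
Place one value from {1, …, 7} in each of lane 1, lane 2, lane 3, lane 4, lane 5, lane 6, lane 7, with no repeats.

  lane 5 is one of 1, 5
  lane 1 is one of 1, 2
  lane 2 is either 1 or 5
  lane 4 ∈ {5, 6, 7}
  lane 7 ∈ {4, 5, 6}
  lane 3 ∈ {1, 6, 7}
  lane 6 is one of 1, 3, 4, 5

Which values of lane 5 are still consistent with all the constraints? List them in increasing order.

The 7 variables together cover exactly {1, 2, 3, 4, 5, 6, 7} — 7 values for 7 variables — and 2 appears only in lane 1's list, so lane 1 = 2.
The 6 still-open variables draw from only 6 values {1, 3, 4, 5, 6, 7}, so each is used; only lane 6 can be 3, hence lane 6 = 3.
The 5 still-open variables together cover exactly {1, 4, 5, 6, 7} — 5 values for 5 variables — and 4 appears only in lane 7's list, so lane 7 = 4.
The 2 variables lane 2 and lane 5 are confined to {1, 5}, which locks those values in; drop them from lane 3, lane 4.
No further eliminations apply; lane 5 can still be any of 1, 5.

1, 5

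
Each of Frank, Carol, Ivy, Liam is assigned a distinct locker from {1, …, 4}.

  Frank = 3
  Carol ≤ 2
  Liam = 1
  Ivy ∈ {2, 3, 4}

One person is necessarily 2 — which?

Carol

Frank's domain is down to {3}, so Frank = 3. So Ivy can't be 3.
Liam has just one choice, so Liam = 1. Strike 1 from Carol.
So 2 goes to Carol.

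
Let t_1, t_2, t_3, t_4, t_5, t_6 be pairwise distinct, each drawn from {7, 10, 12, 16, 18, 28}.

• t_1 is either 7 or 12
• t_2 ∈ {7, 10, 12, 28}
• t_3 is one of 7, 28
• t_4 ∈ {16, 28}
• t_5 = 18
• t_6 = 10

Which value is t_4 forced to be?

16

t_5 must be 18 (only option left).
t_6 has just one choice, so t_6 = 10. Remove 10 from t_2.
The 4 still-open variables together cover exactly {7, 12, 16, 28} — 4 values for 4 variables — and 16 appears only in t_4's list, so t_4 = 16.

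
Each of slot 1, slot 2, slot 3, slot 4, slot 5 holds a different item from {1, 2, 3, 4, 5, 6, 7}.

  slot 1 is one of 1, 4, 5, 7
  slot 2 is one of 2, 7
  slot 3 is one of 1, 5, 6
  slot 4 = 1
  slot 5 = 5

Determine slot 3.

slot 4 has just one choice, so slot 4 = 1. Remove 1 from slot 1, slot 3.
That leaves slot 5 = 5. So slot 1, slot 3 can't be 5.
So slot 3 = 6.

6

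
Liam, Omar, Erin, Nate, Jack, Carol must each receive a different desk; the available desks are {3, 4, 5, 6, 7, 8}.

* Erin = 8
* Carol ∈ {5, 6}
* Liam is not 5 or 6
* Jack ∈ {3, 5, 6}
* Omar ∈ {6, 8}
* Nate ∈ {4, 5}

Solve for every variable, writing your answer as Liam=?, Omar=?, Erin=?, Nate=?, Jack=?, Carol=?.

Liam=7, Omar=6, Erin=8, Nate=4, Jack=3, Carol=5

Erin must be 8 (only option left). Eliminate 8 elsewhere: Liam, Omar.
That leaves Omar = 6. Strike 6 from Jack, Carol.
Carol has just one choice, so Carol = 5. Eliminate 5 elsewhere: Nate, Jack.
Nate must be 4 (only option left). So Liam can't be 4.
Jack's domain is down to {3}, so Jack = 3. Eliminate 3 elsewhere: Liam.
Liam's domain is down to {7}, so Liam = 7.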